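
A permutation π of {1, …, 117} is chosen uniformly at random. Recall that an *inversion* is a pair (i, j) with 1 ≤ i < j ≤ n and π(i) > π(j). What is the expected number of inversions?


Write X = Σ X_I over the C(117, 2) = 6786 pairs i < j, with X_I the indicator of one inversion.
There are 6786 indicators.
For each fixed pair i < j, the values π(i) and π(j) are two distinct elements of {1, …, 117} in uniformly random order; by symmetry P[π(i) > π(j)] = 1/2.
By linearity: E[X] = 6786 · (1/2) = C(117, 2) · (1/2) = 6786/2 = 3393 ≈ 3393.000000.

E[X] = 3393 = 3393.000000.


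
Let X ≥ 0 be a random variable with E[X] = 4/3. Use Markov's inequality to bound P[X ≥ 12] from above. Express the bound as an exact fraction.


μ = E[X] = 4/3, a = 12.
Markov: P[X ≥ 12] ≤ μ/a = (4/3)/12 = 1/9.
Numerically: ≈ 0.111.
(Since a = 12 > μ = 1.333, the bound 1/9 is < 1 and informative.)

P[X ≥ 12] ≤ 1/9 ≈ 0.111.


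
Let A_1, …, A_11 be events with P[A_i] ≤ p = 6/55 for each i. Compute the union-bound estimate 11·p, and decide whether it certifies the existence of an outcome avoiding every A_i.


Union bound: P[∪_{i=1}^{11} A_i] ≤ Σ_i P[A_i] ≤ 11·p = 11·(6/55) = 6/5.
Numerically: 6/5 ≈ 1.200000.
Is 6/5 < 1? NO.
Since the bound 6/5 is ≥ 1, the union bound is uninformative here; it does NOT by itself certify existence.

11·p = 6/5 ≈ 1.200000; existence NOT certified by the union bound.


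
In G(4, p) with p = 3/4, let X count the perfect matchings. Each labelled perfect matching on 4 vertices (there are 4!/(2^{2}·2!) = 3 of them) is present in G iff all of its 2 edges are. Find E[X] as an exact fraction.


K_4 has 4!/(2^{2}·2!) = 3 labelled perfect matchings.
For each such perfect matching H, let X_H = 1 if all 2 edges of H are present in G. Then P[X_H = 1] = p^{2} = (3/4)^{2} = 9/16.
By linearity: E[X] = Σ_H E[X_H] = 3 · p^{2} = 3 · 9/16 = 27/16.
Numerically: E[X] ≈ 1.69.

E[X] = 3 · (3/4)^{2} = 27/16 ≈ 1.69.


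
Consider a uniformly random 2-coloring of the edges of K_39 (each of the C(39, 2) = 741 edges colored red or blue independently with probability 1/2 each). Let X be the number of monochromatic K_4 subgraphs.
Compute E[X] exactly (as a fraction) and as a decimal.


Let X = Σ_S X_S over the C(39, 4) = 82251 subsets S of size 4, where X_S = 1 if the K_4 on S is monochromatic.
For a fixed S, the K_4 on S has C(4, 2) = 6 edges. P[all 6 edges red] = (1/2)^6, and likewise for blue, so P[monochromatic] = 2·(1/2)^6 = 2^{1 − 6} = 1/32.
By linearity of expectation: E[X] = C(39, 4) · 2^{1 − 6} = 82251 · 1/32 = 82251/32.
Numerically: E[X] ≈ 2570.343750.

E[X] = C(39,4)·2^(1−C(4,2)) = 82251/32 ≈ 2570.343750.


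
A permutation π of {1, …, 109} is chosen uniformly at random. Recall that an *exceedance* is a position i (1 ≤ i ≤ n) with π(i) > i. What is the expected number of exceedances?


Write X = Σ_{i=1}^{109} X_i, where X_i = 1_{π(i) > i}.
For each fixed i, π(i) is uniform over {1, …, 109} (marginal of a uniform permutation), so P[π(i) > i] = (n − i)/n. Summing: Σ_{i=1}^{109} (n − i)/n = (0 + 1 + … + 108)/109 = 109(109 − 1)/(2·109) = (109 − 1)/2.
Hence E[X] = Σ_{i=1}^{109} (109 − i)/109 = 54 ≈ 54.0000.

E[X] = 54 = 54.0000.


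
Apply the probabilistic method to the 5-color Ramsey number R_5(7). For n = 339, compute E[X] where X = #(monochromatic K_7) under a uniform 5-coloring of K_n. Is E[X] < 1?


E[X] = C(339, 7) · 5^{1 − 21} = 95915887062372 · 5^{−20} = 95915887062372/95367431640625.
As a reduced fraction: E[X] = 95915887062372/95367431640625 ≈ 1.00575.
Is E[X] < 1? NO.
Since E[X] ≥ 1, the first-moment bound is inconclusive at n = 339; it does NOT by itself certify R_5(7) > 339.

E[X] = 95915887062372/95367431640625 ≈ 1.00575; E[X] ≥ 1; first-moment method inconclusive here.


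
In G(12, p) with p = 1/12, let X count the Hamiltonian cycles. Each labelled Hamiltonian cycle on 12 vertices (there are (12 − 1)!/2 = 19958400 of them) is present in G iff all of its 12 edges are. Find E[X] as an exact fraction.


K_12 has (12 − 1)!/2 = 19958400 labelled Hamiltonian cycles.
For each such Hamiltonian cycle H, let X_H = 1 if all 12 edges of H are present in G. Then P[X_H = 1] = p^{12} = (1/12)^{12} = 1/8916100448256.
By linearity: E[X] = Σ_H E[X_H] = 19958400 · p^{12} = 19958400 · 1/8916100448256 = 1925/859963392.
Numerically: E[X] ≈ 2.24e-06.

E[X] = 19958400 · (1/12)^{12} = 1925/859963392 ≈ 2.24e-06.


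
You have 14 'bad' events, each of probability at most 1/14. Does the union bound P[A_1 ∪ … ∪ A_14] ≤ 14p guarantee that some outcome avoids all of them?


Union bound: P[∪_{i=1}^{14} A_i] ≤ Σ_i P[A_i] ≤ 14·p = 14·(1/14) = 1.
Numerically: 1 ≈ 1.00000.
Is 1 < 1? NO.
Since the bound 1 is ≥ 1, the union bound is uninformative here; it does NOT by itself certify existence.

14·p = 1 ≈ 1.00000; existence NOT certified by the union bound.


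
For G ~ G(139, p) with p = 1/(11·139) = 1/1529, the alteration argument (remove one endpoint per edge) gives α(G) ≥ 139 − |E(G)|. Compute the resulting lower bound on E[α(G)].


E[|E(G)|] = C(139, 2)·p = 9591 · (1/1529) = 69/11.
E[α(G)] ≥ n − E[|E(G)|] = 139 − 69/11 = 1460/11.
Numerically: ≈ 132.727.
(This is only a lower bound; the true E[α(G)] may be larger.)

E[α(G)] ≥ 1460/11 ≈ 132.727.


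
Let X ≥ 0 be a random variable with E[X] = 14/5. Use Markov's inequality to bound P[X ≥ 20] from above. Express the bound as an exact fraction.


μ = E[X] = 14/5, a = 20.
Markov: P[X ≥ 20] ≤ μ/a = (14/5)/20 = 7/50.
Numerically: ≈ 0.140000.
(Since a = 20 > μ = 2.800000, the bound 7/50 is < 1 and informative.)

P[X ≥ 20] ≤ 7/50 ≈ 0.140000.


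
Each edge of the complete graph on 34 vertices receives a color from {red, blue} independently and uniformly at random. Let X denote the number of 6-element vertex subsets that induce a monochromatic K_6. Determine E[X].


Let X = Σ_S X_S over the C(34, 6) = 1344904 subsets S of size 6, where X_S = 1 if the K_6 on S is monochromatic.
For a fixed S, the K_6 on S has C(6, 2) = 15 edges. P[all 15 edges red] = (1/2)^15, and likewise for blue, so P[monochromatic] = 2·(1/2)^15 = 2^{1 − 15} = 1/16384.
By linearity: E[X] = C(34, 6) · 2^{1 − 15} = 1344904 · 1/16384 = 168113/2048.
Numerically: E[X] ≈ 82.086426.

E[X] = C(34,6)·2^(1−C(6,2)) = 168113/2048 ≈ 82.086426.


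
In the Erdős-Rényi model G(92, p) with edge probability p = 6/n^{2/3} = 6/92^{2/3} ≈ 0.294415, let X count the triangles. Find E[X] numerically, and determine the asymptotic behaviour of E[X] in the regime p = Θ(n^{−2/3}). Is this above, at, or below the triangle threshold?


Number of potential triangles: C(92, 3) = 125580.
Each occurs with probability p³ ≈ (0.294415)³ ≈ 2.55198488e-02.
By linearity: E[X] = C(92, 3)·p³ ≈ 125580 · 2.55198488e-02 ≈ 3204.782609.
Since α = 2/3 < 1, p = c/n^{2/3} ≫ 1/n is above the triangle threshold p ~ 1/n. Asymptotically E[X] ~ (c³/6)·n^{3(1−α)} = (6³/6)·n^{1} → ∞; triangles are abundant w.h.p.

E[X] ≈ 3204.782609; in regime p = Θ(1/n^{2/3}) E[X] diverges (above the triangle threshold p ~ 1/n).


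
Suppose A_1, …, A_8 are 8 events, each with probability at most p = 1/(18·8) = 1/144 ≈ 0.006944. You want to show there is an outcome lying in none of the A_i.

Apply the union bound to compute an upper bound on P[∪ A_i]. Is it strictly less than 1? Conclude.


Union bound: P[∪_{i=1}^{8} A_i] ≤ Σ_i P[A_i] ≤ 8·p = 8·(1/144) = 1/18.
Numerically: 1/18 ≈ 0.055556.
Is 1/18 < 1? YES.
Since P[∪ A_i] ≤ 1/18 < 1, the complement has P[∩ A_i^c] ≥ 1 − 1/18 = 17/18 > 0, so some outcome avoids every A_i.

8·p = 1/18 ≈ 0.055556; existence CERTIFIED by the union bound.


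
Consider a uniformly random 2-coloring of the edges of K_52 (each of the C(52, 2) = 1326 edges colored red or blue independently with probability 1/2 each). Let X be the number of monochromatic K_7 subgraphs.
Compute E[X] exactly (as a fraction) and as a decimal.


Let X = Σ_S X_S over the C(52, 7) = 133784560 subsets S of size 7, where X_S = 1 if the K_7 on S is monochromatic.
For a fixed S, the K_7 on S has C(7, 2) = 21 edges. P[all 21 edges red] = (1/2)^21, and likewise for blue, so P[monochromatic] = 2·(1/2)^21 = 2^{1 − 21} = 1/1048576.
By linearity of expectation: E[X] = C(52, 7) · 2^{1 − 21} = 133784560 · 1/1048576 = 8361535/65536.
Numerically: E[X] ≈ 127.587.

E[X] = C(52,7)·2^(1−C(7,2)) = 8361535/65536 ≈ 127.587.


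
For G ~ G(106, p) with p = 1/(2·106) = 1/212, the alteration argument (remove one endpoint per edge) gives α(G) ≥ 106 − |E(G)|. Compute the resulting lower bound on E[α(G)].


E[|E(G)|] = C(106, 2)·p = 5565 · (1/212) = 105/4.
E[α(G)] ≥ n − E[|E(G)|] = 106 − 105/4 = 319/4.
Numerically: ≈ 79.750.
(This is only a lower bound; the true E[α(G)] may be larger.)

E[α(G)] ≥ 319/4 ≈ 79.750.


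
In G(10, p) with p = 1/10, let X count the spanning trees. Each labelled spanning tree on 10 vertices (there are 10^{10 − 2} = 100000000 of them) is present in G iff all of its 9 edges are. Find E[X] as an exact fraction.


K_10 has 10^{10 − 2} = 100000000 labelled spanning trees.
For each such spanning tree H, let X_H = 1 if all 9 edges of H are present in G. Then P[X_H = 1] = p^{9} = (1/10)^{9} = 1/1000000000.
By linearity of expectation: E[X] = Σ_H E[X_H] = 100000000 · p^{9} = 100000000 · 1/1000000000 = 1/10.
Numerically: E[X] ≈ 0.1.

E[X] = 100000000 · (1/10)^{9} = 1/10 ≈ 0.1.


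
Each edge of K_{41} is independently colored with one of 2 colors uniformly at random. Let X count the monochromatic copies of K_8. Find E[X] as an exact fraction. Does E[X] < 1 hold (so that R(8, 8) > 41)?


E[X] = C(41, 8) · 2^{1 − 28} = 95548245 · 2^{−27} = 95548245/134217728.
As a reduced fraction: E[X] = 95548245/134217728 ≈ 0.7119.
Is E[X] < 1? YES.
Since E[X] < 1, there exists a 2-coloring of K_{41} with no monochromatic K_8; hence R(8, 8) > 41.

E[X] = 95548245/134217728 ≈ 0.7119; E[X] < 1, so R(8, 8) > 41.


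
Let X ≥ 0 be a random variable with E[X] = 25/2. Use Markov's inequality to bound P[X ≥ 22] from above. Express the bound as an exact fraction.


μ = E[X] = 25/2, a = 22.
Markov: P[X ≥ 22] ≤ μ/a = (25/2)/22 = 25/44.
Numerically: ≈ 0.56818.
(Since a = 22 > μ = 12.50000, the bound 25/44 is < 1 and informative.)

P[X ≥ 22] ≤ 25/44 ≈ 0.56818.


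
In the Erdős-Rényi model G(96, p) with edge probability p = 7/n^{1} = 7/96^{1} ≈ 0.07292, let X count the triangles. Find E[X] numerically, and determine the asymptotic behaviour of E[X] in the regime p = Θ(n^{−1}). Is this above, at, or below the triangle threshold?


Number of potential triangles: C(96, 3) = 142880.
Each occurs with probability p³ ≈ (0.07292)³ ≈ 3.876863e-04.
By linearity: E[X] = C(96, 3)·p³ ≈ 142880 · 3.876863e-04 ≈ 55.3926.
Here α = 1, so p = 7/n is exactly at the triangle threshold p ~ 1/n. Asymptotically E[X] → c³/6 = 7³/6 = 343/6 ≈ 57.1667, a bounded constant. In this regime the triangle count is asymptotically Poisson(c³/6).

E[X] ≈ 55.3926; in regime p = Θ(1/n^{1}) E[X] stays bounded (at the triangle threshold p ~ 1/n).


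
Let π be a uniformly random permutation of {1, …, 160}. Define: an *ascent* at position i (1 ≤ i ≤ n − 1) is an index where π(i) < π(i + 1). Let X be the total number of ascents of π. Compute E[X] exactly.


Write X = Σ X_I over i = 1, …, 159, with X_I the indicator of one ascent.
There are 159 indicators.
For each fixed i, the pair (π(i), π(i+1)) is a uniformly random ordered pair of distinct values from {1, …, 160}; by symmetry P[π(i) < π(i+1)] = 1/2.
By linearity: E[X] = 159 · (1/2) = (160 − 1) · (1/2) = 159/2 ≈ 79.500.

E[X] = 159/2 = 79.500.


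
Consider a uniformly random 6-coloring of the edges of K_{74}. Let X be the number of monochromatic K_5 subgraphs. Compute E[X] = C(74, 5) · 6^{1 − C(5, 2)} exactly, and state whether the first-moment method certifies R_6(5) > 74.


E[X] = C(74, 5) · 6^{1 − 10} = 16108764 · 6^{−9} = 16108764/10077696.
As a reduced fraction: E[X] = 1342397/839808 ≈ 1.598.
Is E[X] < 1? NO.
Since E[X] ≥ 1, the first-moment bound is inconclusive at n = 74; it does NOT by itself certify R_6(5) > 74.

E[X] = 1342397/839808 ≈ 1.598; E[X] ≥ 1; first-moment method inconclusive here.


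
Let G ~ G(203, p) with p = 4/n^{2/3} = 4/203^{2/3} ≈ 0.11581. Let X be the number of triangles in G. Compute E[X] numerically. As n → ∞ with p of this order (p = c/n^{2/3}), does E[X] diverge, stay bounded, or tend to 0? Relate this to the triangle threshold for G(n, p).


Number of potential triangles: C(203, 3) = 1373701.
Each occurs with probability p³ ≈ (0.11581)³ ≈ 1.5530588e-03.
By linearity: E[X] = C(203, 3)·p³ ≈ 1373701 · 1.5530588e-03 ≈ 2133.43842.
Since α = 2/3 < 1, p = c/n^{2/3} ≫ 1/n is above the triangle threshold p ~ 1/n. Asymptotically E[X] ~ (c³/6)·n^{3(1−α)} = (4³/6)·n^{1} → ∞; triangles are abundant w.h.p.

E[X] ≈ 2133.43842; in regime p = Θ(1/n^{2/3}) E[X] diverges (above the triangle threshold p ~ 1/n).


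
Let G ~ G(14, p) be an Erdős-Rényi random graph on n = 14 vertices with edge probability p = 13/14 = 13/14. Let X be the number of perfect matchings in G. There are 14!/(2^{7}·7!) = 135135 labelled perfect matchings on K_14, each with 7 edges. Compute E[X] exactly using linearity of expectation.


K_14 has 14!/(2^{7}·7!) = 135135 labelled perfect matchings.
For each such perfect matching H, let X_H = 1 if all 7 edges of H are present in G. Then P[X_H = 1] = p^{7} = (13/14)^{7} = 62748517/105413504.
By linearity: E[X] = Σ_H E[X_H] = 135135 · p^{7} = 135135 · 62748517/105413504 = 1211360120685/15059072.
Numerically: E[X] ≈ 8.04e+04.

E[X] = 135135 · (13/14)^{7} = 1211360120685/15059072 ≈ 8.04e+04.


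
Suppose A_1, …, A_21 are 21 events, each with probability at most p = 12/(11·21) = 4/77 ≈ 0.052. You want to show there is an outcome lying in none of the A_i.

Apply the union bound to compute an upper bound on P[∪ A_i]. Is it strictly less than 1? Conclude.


Union bound: P[∪_{i=1}^{21} A_i] ≤ Σ_i P[A_i] ≤ 21·p = 21·(4/77) = 12/11.
Numerically: 12/11 ≈ 1.091.
Is 12/11 < 1? NO.
Since the bound 12/11 is ≥ 1, the union bound is uninformative here; it does NOT by itself certify existence.

21·p = 12/11 ≈ 1.091; existence NOT certified by the union bound.


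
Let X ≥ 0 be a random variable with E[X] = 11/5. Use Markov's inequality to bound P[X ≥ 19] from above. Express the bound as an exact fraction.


μ = E[X] = 11/5, a = 19.
Markov: P[X ≥ 19] ≤ μ/a = (11/5)/19 = 11/95.
Numerically: ≈ 0.1158.
(Since a = 19 > μ = 2.2000, the bound 11/95 is < 1 and informative.)

P[X ≥ 19] ≤ 11/95 ≈ 0.1158.


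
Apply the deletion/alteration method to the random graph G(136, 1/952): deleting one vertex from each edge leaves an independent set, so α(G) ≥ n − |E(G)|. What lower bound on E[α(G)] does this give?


E[|E(G)|] = C(136, 2)·p = 9180 · (1/952) = 135/14.
E[α(G)] ≥ n − E[|E(G)|] = 136 − 135/14 = 1769/14.
Numerically: ≈ 126.357.
(This is only a lower bound; the true E[α(G)] may be larger.)

E[α(G)] ≥ 1769/14 ≈ 126.357.


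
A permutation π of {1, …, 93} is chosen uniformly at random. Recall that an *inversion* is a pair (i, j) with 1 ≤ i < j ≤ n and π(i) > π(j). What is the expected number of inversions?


Write X = Σ X_I over the C(93, 2) = 4278 pairs i < j, with X_I the indicator of one inversion.
There are 4278 indicators.
For each fixed pair i < j, the values π(i) and π(j) are two distinct elements of {1, …, 93} in uniformly random order; by symmetry P[π(i) > π(j)] = 1/2.
By linearity: E[X] = 4278 · (1/2) = C(93, 2) · (1/2) = 4278/2 = 2139 ≈ 2139.0000.

E[X] = 2139 = 2139.0000.


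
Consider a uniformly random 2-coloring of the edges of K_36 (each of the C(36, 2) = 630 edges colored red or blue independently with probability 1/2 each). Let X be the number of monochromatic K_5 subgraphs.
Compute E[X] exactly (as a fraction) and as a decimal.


Let X = Σ_S X_S over the C(36, 5) = 376992 subsets S of size 5, where X_S = 1 if the K_5 on S is monochromatic.
For a fixed S, the K_5 on S has C(5, 2) = 10 edges. P[all 10 edges red] = (1/2)^10, and likewise for blue, so P[monochromatic] = 2·(1/2)^10 = 2^{1 − 10} = 1/512.
Summing: E[X] = C(36, 5) · 2^{1 − 10} = 376992 · 1/512 = 11781/16.
Numerically: E[X] ≈ 736.312500.

E[X] = C(36,5)·2^(1−C(5,2)) = 11781/16 ≈ 736.312500.


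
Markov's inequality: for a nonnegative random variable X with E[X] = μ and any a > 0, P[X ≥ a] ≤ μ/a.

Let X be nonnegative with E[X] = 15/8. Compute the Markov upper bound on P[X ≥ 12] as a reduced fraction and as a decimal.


μ = E[X] = 15/8, a = 12.
Markov: P[X ≥ 12] ≤ μ/a = (15/8)/12 = 5/32.
Numerically: ≈ 0.156250.
(Since a = 12 > μ = 1.875000, the bound 5/32 is < 1 and informative.)

P[X ≥ 12] ≤ 5/32 ≈ 0.156250.


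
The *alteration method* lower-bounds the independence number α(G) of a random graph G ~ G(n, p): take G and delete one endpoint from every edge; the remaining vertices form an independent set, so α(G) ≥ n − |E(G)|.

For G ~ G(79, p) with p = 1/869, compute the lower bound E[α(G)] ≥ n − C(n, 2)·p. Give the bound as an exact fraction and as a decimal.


E[|E(G)|] = C(79, 2)·p = 3081 · (1/869) = 39/11.
E[α(G)] ≥ n − E[|E(G)|] = 79 − 39/11 = 830/11.
Numerically: ≈ 75.45455.
(This is only a lower bound; the true E[α(G)] may be larger.)

E[α(G)] ≥ 830/11 ≈ 75.45455.


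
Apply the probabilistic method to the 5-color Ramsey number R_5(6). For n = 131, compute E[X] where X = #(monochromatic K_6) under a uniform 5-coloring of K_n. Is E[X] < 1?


E[X] = C(131, 6) · 5^{1 − 15} = 6249655776 · 5^{−14} = 6249655776/6103515625.
As a reduced fraction: E[X] = 6249655776/6103515625 ≈ 1.024.
Is E[X] < 1? NO.
Since E[X] ≥ 1, the first-moment bound is inconclusive at n = 131; it does NOT by itself certify R_5(6) > 131.

E[X] = 6249655776/6103515625 ≈ 1.024; E[X] ≥ 1; first-moment method inconclusive here.


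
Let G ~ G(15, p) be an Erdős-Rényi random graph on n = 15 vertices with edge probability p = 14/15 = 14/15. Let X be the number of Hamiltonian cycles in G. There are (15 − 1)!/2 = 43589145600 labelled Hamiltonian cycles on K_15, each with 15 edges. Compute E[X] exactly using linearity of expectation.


K_15 has (15 − 1)!/2 = 43589145600 labelled Hamiltonian cycles.
For each such Hamiltonian cycle H, let X_H = 1 if all 15 edges of H are present in G. Then P[X_H = 1] = p^{15} = (14/15)^{15} = 155568095557812224/437893890380859375.
By linearity of expectation: E[X] = Σ_H E[X_H] = 43589145600 · p^{15} = 43589145600 · 155568095557812224/437893890380859375 = 1116227221067356419653632/72081298828125.
Numerically: E[X] ≈ 1.54857e+10.

E[X] = 43589145600 · (14/15)^{15} = 1116227221067356419653632/72081298828125 ≈ 1.54857e+10.


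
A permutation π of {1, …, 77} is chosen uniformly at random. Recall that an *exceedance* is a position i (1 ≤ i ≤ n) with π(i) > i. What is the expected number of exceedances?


Write X = Σ_{i=1}^{77} X_i, where X_i = 1_{π(i) > i}.
For each fixed i, π(i) is uniform over {1, …, 77} (marginal of a uniform permutation), so P[π(i) > i] = (n − i)/n. Summing: Σ_{i=1}^{77} (n − i)/n = (0 + 1 + … + 76)/77 = 77(77 − 1)/(2·77) = (77 − 1)/2.
Hence E[X] = Σ_{i=1}^{77} (77 − i)/77 = 38 ≈ 38.000000.

E[X] = 38 = 38.000000.


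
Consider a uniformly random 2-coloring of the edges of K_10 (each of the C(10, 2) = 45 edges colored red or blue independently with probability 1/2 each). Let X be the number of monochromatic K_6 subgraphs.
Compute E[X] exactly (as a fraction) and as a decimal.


Let X = Σ_S X_S over the C(10, 6) = 210 subsets S of size 6, where X_S = 1 if the K_6 on S is monochromatic.
For a fixed S, the K_6 on S has C(6, 2) = 15 edges. P[all 15 edges red] = (1/2)^15, and likewise for blue, so P[monochromatic] = 2·(1/2)^15 = 2^{1 − 15} = 1/16384.
Summing: E[X] = C(10, 6) · 2^{1 − 15} = 210 · 1/16384 = 105/8192.
Numerically: E[X] ≈ 0.01282.

E[X] = C(10,6)·2^(1−C(6,2)) = 105/8192 ≈ 0.01282.


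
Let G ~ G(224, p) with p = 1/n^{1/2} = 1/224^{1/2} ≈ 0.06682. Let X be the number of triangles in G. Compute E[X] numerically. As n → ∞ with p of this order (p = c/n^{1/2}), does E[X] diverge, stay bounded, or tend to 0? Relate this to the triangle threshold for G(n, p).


Number of potential triangles: C(224, 3) = 1848224.
Each occurs with probability p³ ≈ (0.06682)³ ≈ 2.982826e-04.
By linearity: E[X] = C(224, 3)·p³ ≈ 1848224 · 2.982826e-04 ≈ 551.2931.
Since α = 1/2 < 1, p = c/n^{1/2} ≫ 1/n is above the triangle threshold p ~ 1/n. Asymptotically E[X] ~ (c³/6)·n^{3(1−α)} = (1³/6)·n^{1.5} → ∞; triangles are abundant w.h.p.

E[X] ≈ 551.2931; in regime p = Θ(1/n^{1/2}) E[X] diverges (above the triangle threshold p ~ 1/n).


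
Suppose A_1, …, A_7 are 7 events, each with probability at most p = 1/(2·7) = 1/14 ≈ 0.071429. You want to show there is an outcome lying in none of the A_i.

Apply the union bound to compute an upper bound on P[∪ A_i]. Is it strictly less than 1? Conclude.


Union bound: P[∪_{i=1}^{7} A_i] ≤ Σ_i P[A_i] ≤ 7·p = 7·(1/14) = 1/2.
Numerically: 1/2 ≈ 0.500000.
Is 1/2 < 1? YES.
Since P[∪ A_i] ≤ 1/2 < 1, the complement has P[∩ A_i^c] ≥ 1 − 1/2 = 1/2 > 0, so some outcome avoids every A_i.

7·p = 1/2 ≈ 0.500000; existence CERTIFIED by the union bound.


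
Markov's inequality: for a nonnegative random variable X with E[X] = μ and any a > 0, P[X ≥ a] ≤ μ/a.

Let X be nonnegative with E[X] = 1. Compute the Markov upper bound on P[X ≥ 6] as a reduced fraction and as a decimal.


μ = E[X] = 1, a = 6.
Markov: P[X ≥ 6] ≤ μ/a = (1)/6 = 1/6.
Numerically: ≈ 0.166667.
(Since a = 6 > μ = 1.000000, the bound 1/6 is < 1 and informative.)

P[X ≥ 6] ≤ 1/6 ≈ 0.166667.


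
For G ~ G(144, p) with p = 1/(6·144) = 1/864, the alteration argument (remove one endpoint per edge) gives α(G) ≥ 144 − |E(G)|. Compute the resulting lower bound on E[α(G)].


E[|E(G)|] = C(144, 2)·p = 10296 · (1/864) = 143/12.
E[α(G)] ≥ n − E[|E(G)|] = 144 − 143/12 = 1585/12.
Numerically: ≈ 132.0833.
(This is only a lower bound; the true E[α(G)] may be larger.)

E[α(G)] ≥ 1585/12 ≈ 132.0833.


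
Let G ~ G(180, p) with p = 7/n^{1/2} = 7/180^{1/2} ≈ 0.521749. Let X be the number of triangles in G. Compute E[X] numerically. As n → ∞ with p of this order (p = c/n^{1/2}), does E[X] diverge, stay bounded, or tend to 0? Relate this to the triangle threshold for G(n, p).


Number of potential triangles: C(180, 3) = 955860.
Each occurs with probability p³ ≈ (0.521749)³ ≈ 1.42031725e-01.
By linearity: E[X] = C(180, 3)·p³ ≈ 955860 · 1.42031725e-01 ≈ 135762.444886.
Since α = 1/2 < 1, p = c/n^{1/2} ≫ 1/n is above the triangle threshold p ~ 1/n. Asymptotically E[X] ~ (c³/6)·n^{3(1−α)} = (7³/6)·n^{1.5} → ∞; triangles are abundant w.h.p.

E[X] ≈ 135762.444886; in regime p = Θ(1/n^{1/2}) E[X] diverges (above the triangle threshold p ~ 1/n).


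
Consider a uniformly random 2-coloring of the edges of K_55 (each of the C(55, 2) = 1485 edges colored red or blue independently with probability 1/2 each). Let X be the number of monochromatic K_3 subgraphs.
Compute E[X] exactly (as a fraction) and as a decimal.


Let X = Σ_S X_S over the C(55, 3) = 26235 subsets S of size 3, where X_S = 1 if the K_3 on S is monochromatic.
For a fixed S, the K_3 on S has C(3, 2) = 3 edges. P[all 3 edges red] = (1/2)^3, and likewise for blue, so P[monochromatic] = 2·(1/2)^3 = 2^{1 − 3} = 1/4.
By linearity: E[X] = C(55, 3) · 2^{1 − 3} = 26235 · 1/4 = 26235/4.
Numerically: E[X] ≈ 6558.75000.

E[X] = C(55,3)·2^(1−C(3,2)) = 26235/4 ≈ 6558.75000.


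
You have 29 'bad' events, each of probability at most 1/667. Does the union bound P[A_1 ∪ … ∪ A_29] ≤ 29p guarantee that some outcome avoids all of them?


Union bound: P[∪_{i=1}^{29} A_i] ≤ Σ_i P[A_i] ≤ 29·p = 29·(1/667) = 1/23.
Numerically: 1/23 ≈ 0.043478.
Is 1/23 < 1? YES.
Since P[∪ A_i] ≤ 1/23 < 1, the complement has P[∩ A_i^c] ≥ 1 − 1/23 = 22/23 > 0, so some outcome avoids every A_i.

29·p = 1/23 ≈ 0.043478; existence CERTIFIED by the union bound.


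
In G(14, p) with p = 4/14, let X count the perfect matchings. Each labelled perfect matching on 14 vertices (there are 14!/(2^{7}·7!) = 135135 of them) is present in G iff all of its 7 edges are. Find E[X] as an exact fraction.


K_14 has 14!/(2^{7}·7!) = 135135 labelled perfect matchings.
For each such perfect matching H, let X_H = 1 if all 7 edges of H are present in G. Then P[X_H = 1] = p^{7} = (2/7)^{7} = 128/823543.
By linearity: E[X] = Σ_H E[X_H] = 135135 · p^{7} = 135135 · 128/823543 = 2471040/117649.
Numerically: E[X] ≈ 21.0035.

E[X] = 135135 · (2/7)^{7} = 2471040/117649 ≈ 21.0035.


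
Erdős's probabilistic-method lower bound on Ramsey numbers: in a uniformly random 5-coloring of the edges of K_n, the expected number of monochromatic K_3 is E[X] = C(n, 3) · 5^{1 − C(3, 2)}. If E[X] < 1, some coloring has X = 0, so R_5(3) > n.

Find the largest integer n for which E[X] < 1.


We need C(n, 3) · 5^{1 − 3} < 1, i.e. C(n, 3) < 5^{3 − 1} = 25.
Check values of n near the boundary:
  n = 3: C(3, 3) = 1; 1 < 25? YES
  n = 4: C(4, 3) = 4; 4 < 25? YES
  n = 5: C(5, 3) = 10; 10 < 25? YES
  n = 6: C(6, 3) = 20; 20 < 25? YES
  n = 7: C(7, 3) = 35; 35 < 25? NO
  n = 8: C(8, 3) = 56; 56 < 25? NO
  n = 9: C(9, 3) = 84; 84 < 25? NO
The largest n with C(n, 3) < 25 is n = 6 (where E[X] = 4/5 ≈ 0.80000). Hence R_5(3) > 6, i.e. R_5(3) ≥ 7.

Largest n = 6; hence R_5(3) > 6.


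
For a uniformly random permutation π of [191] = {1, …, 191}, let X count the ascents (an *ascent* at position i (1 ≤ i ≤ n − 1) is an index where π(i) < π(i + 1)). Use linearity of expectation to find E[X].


Write X = Σ X_I over i = 1, …, 190, with X_I the indicator of one ascent.
There are 190 indicators.
For each fixed i, the pair (π(i), π(i+1)) is a uniformly random ordered pair of distinct values from {1, …, 191}; by symmetry P[π(i) < π(i+1)] = 1/2.
By linearity: E[X] = 190 · (1/2) = (191 − 1) · (1/2) = 95 ≈ 95.000.

E[X] = 95 = 95.000.


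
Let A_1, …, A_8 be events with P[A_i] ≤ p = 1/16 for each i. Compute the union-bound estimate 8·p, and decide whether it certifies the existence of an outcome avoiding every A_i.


Union bound: P[∪_{i=1}^{8} A_i] ≤ Σ_i P[A_i] ≤ 8·p = 8·(1/16) = 1/2.
Numerically: 1/2 ≈ 0.50000.
Is 1/2 < 1? YES.
Since P[∪ A_i] ≤ 1/2 < 1, the complement has P[∩ A_i^c] ≥ 1 − 1/2 = 1/2 > 0, so some outcome avoids every A_i.

8·p = 1/2 ≈ 0.50000; existence CERTIFIED by the union bound.


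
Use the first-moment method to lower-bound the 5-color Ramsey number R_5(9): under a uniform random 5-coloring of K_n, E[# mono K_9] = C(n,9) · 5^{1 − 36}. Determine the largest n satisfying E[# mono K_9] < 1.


We need C(n, 9) · 5^{1 − 36} < 1, i.e. C(n, 9) < 5^{36 − 1} = 2910383045673370361328125.
Check values of n near the boundary:
  n = 2168: C(2168, 9) = 2867804175977929537095120; 2867804175977929537095120 < 2910383045673370361328125? YES
  n = 2169: C(2169, 9) = 2879753360044504243499683; 2879753360044504243499683 < 2910383045673370361328125? YES
  n = 2170: C(2170, 9) = 2891746779868845075610510; 2891746779868845075610510 < 2910383045673370361328125? YES
  n = 2171: C(2171, 9) = 2903784578674959601827205; 2903784578674959601827205 < 2910383045673370361328125? YES
  n = 2172: C(2172, 9) = 2915866900084148060642020; 2915866900084148060642020 < 2910383045673370361328125? NO
  n = 2173: C(2173, 9) = 2927993888115921319674265; 2927993888115921319674265 < 2910383045673370361328125? NO
The largest n with C(n, 9) < 2910383045673370361328125 is n = 2171 (where E[X] = 580756915734991920365441/582076609134674072265625 ≈ 0.997733). Hence R_5(9) > 2171, i.e. R_5(9) ≥ 2172.

Largest n = 2171; hence R_5(9) > 2171.


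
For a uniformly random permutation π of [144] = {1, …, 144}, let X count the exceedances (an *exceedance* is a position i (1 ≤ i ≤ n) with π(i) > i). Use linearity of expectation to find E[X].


Write X = Σ_{i=1}^{144} X_i, where X_i = 1_{π(i) > i}.
For each fixed i, π(i) is uniform over {1, …, 144} (marginal of a uniform permutation), so P[π(i) > i] = (n − i)/n. Summing: Σ_{i=1}^{144} (n − i)/n = (0 + 1 + … + 143)/144 = 144(144 − 1)/(2·144) = (144 − 1)/2.
Hence E[X] = Σ_{i=1}^{144} (144 − i)/144 = 143/2 ≈ 71.50000.

E[X] = 143/2 = 71.50000.


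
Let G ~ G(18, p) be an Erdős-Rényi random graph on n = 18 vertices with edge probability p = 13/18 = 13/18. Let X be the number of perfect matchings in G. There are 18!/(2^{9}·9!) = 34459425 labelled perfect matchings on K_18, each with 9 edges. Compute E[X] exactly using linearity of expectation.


K_18 has 18!/(2^{9}·9!) = 34459425 labelled perfect matchings.
For each such perfect matching H, let X_H = 1 if all 9 edges of H are present in G. Then P[X_H = 1] = p^{9} = (13/18)^{9} = 10604499373/198359290368.
By linearity: E[X] = Σ_H E[X_H] = 34459425 · p^{9} = 34459425 · 10604499373/198359290368 = 4511419145758525/2448880128.
Numerically: E[X] ≈ 1.84e+06.

E[X] = 34459425 · (13/18)^{9} = 4511419145758525/2448880128 ≈ 1.84e+06.


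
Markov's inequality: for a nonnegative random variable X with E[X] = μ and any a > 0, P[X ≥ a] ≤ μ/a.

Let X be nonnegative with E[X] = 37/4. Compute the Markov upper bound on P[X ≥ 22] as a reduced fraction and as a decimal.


μ = E[X] = 37/4, a = 22.
Markov: P[X ≥ 22] ≤ μ/a = (37/4)/22 = 37/88.
Numerically: ≈ 0.42045.
(Since a = 22 > μ = 9.25000, the bound 37/88 is < 1 and informative.)

P[X ≥ 22] ≤ 37/88 ≈ 0.42045.


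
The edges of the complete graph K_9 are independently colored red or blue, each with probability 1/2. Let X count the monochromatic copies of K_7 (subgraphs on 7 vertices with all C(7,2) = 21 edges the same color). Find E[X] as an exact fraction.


Let X = Σ_S X_S over the C(9, 7) = 36 subsets S of size 7, where X_S = 1 if the K_7 on S is monochromatic.
For a fixed S, the K_7 on S has C(7, 2) = 21 edges. P[all 21 edges red] = (1/2)^21, and likewise for blue, so P[monochromatic] = 2·(1/2)^21 = 2^{1 − 21} = 1/1048576.
By linearity: E[X] = C(9, 7) · 2^{1 − 21} = 36 · 1/1048576 = 9/262144.
Numerically: E[X] ≈ 0.0000.

E[X] = C(9,7)·2^(1−C(7,2)) = 9/262144 ≈ 0.0000.


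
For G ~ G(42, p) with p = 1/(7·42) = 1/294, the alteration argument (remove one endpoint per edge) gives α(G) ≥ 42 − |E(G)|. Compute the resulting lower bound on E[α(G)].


E[|E(G)|] = C(42, 2)·p = 861 · (1/294) = 41/14.
E[α(G)] ≥ n − E[|E(G)|] = 42 − 41/14 = 547/14.
Numerically: ≈ 39.071.
(This is only a lower bound; the true E[α(G)] may be larger.)

E[α(G)] ≥ 547/14 ≈ 39.071.


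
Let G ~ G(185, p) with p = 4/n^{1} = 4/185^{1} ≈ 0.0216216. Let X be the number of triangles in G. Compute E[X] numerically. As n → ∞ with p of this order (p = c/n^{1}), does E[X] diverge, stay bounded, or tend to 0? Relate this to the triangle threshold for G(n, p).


Number of potential triangles: C(185, 3) = 1038220.
Each occurs with probability p³ ≈ (0.0216216)³ ≈ 1.01079897e-05.
By linearity: E[X] = C(185, 3)·p³ ≈ 1038220 · 1.01079897e-05 ≈ 10.494317.
Here α = 1, so p = 4/n is exactly at the triangle threshold p ~ 1/n. Asymptotically E[X] → c³/6 = 4³/6 = 32/3 ≈ 10.666667, a bounded constant. In this regime the triangle count is asymptotically Poisson(c³/6).

E[X] ≈ 10.494317; in regime p = Θ(1/n^{1}) E[X] stays bounded (at the triangle threshold p ~ 1/n).


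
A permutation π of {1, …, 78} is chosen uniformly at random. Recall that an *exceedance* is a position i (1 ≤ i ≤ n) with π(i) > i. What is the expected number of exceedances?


Write X = Σ_{i=1}^{78} X_i, where X_i = 1_{π(i) > i}.
For each fixed i, π(i) is uniform over {1, …, 78} (marginal of a uniform permutation), so P[π(i) > i] = (n − i)/n. Summing: Σ_{i=1}^{78} (n − i)/n = (0 + 1 + … + 77)/78 = 78(78 − 1)/(2·78) = (78 − 1)/2.
Hence E[X] = Σ_{i=1}^{78} (78 − i)/78 = 77/2 ≈ 38.500000.

E[X] = 77/2 = 38.500000.


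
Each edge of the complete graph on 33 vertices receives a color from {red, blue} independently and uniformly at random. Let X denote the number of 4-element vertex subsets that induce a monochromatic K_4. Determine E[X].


Let X = Σ_S X_S over the C(33, 4) = 40920 subsets S of size 4, where X_S = 1 if the K_4 on S is monochromatic.
For a fixed S, the K_4 on S has C(4, 2) = 6 edges. P[all 6 edges red] = (1/2)^6, and likewise for blue, so P[monochromatic] = 2·(1/2)^6 = 2^{1 − 6} = 1/32.
Summing: E[X] = C(33, 4) · 2^{1 − 6} = 40920 · 1/32 = 5115/4.
Numerically: E[X] ≈ 1278.7500.

E[X] = C(33,4)·2^(1−C(4,2)) = 5115/4 ≈ 1278.7500.


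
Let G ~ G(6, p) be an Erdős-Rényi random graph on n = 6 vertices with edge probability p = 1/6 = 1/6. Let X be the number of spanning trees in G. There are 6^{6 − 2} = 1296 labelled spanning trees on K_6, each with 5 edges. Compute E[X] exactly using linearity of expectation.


K_6 has 6^{6 − 2} = 1296 labelled spanning trees.
For each such spanning tree H, let X_H = 1 if all 5 edges of H are present in G. Then P[X_H = 1] = p^{5} = (1/6)^{5} = 1/7776.
By linearity of expectation: E[X] = Σ_H E[X_H] = 1296 · p^{5} = 1296 · 1/7776 = 1/6.
Numerically: E[X] ≈ 0.167.

E[X] = 1296 · (1/6)^{5} = 1/6 ≈ 0.167.


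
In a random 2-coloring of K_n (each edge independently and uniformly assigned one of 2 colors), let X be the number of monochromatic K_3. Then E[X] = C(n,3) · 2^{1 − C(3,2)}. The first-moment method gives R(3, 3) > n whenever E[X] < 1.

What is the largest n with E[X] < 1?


We need C(n, 3) · 2^{1 − 3} < 1, i.e. C(n, 3) < 2^{3 − 1} = 4.
Check values of n near the boundary:
  n = 3: C(3, 3) = 1; 1 < 4? YES
  n = 4: C(4, 3) = 4; 4 < 4? NO
  n = 5: C(5, 3) = 10; 10 < 4? NO
The largest n with C(n, 3) < 4 is n = 3 (where E[X] = 1/4 ≈ 0.250000). Hence R(3, 3) > 3, i.e. R(3, 3) ≥ 4.

Largest n = 3; hence R(3, 3) > 3.


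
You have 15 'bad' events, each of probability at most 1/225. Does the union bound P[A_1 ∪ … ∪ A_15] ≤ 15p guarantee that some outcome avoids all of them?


Union bound: P[∪_{i=1}^{15} A_i] ≤ Σ_i P[A_i] ≤ 15·p = 15·(1/225) = 1/15.
Numerically: 1/15 ≈ 0.0667.
Is 1/15 < 1? YES.
Since P[∪ A_i] ≤ 1/15 < 1, the complement has P[∩ A_i^c] ≥ 1 − 1/15 = 14/15 > 0, so some outcome avoids every A_i.

15·p = 1/15 ≈ 0.0667; existence CERTIFIED by the union bound.


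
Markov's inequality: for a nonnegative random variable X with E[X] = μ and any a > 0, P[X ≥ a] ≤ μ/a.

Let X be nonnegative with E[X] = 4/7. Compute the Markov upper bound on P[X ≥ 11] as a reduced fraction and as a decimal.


μ = E[X] = 4/7, a = 11.
Markov: P[X ≥ 11] ≤ μ/a = (4/7)/11 = 4/77.
Numerically: ≈ 0.0519.
(Since a = 11 > μ = 0.5714, the bound 4/77 is < 1 and informative.)

P[X ≥ 11] ≤ 4/77 ≈ 0.0519.


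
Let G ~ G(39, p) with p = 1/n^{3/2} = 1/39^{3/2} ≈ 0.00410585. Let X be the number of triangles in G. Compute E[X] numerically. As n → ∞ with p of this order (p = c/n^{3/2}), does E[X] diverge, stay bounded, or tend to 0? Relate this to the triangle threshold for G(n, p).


Number of potential triangles: C(39, 3) = 9139.
Each occurs with probability p³ ≈ (0.00410585)³ ≈ 6.92164416e-08.
By linearity: E[X] = C(39, 3)·p³ ≈ 9139 · 6.92164416e-08 ≈ 0.000633.
Since α = 3/2 > 1, p = c/n^{3/2} = o(1/n) is below the triangle threshold p ~ 1/n. Asymptotically E[X] ~ (c³/6)·n^{3(1−α)} = (1³/6)·n^{-1.5} → 0, so by Markov's inequality G has no triangles w.h.p.

E[X] ≈ 0.000633; in regime p = Θ(1/n^{3/2}) E[X] tends to 0 (below the triangle threshold p ~ 1/n).


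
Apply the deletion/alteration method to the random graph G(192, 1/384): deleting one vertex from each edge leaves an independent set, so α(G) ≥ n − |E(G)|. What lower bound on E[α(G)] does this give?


E[|E(G)|] = C(192, 2)·p = 18336 · (1/384) = 191/4.
E[α(G)] ≥ n − E[|E(G)|] = 192 − 191/4 = 577/4.
Numerically: ≈ 144.2500.
(This is only a lower bound; the true E[α(G)] may be larger.)

E[α(G)] ≥ 577/4 ≈ 144.2500.


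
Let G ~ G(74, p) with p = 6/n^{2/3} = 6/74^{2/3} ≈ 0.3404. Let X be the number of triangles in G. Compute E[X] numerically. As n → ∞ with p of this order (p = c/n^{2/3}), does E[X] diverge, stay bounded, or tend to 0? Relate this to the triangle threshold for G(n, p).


Number of potential triangles: C(74, 3) = 64824.
Each occurs with probability p³ ≈ (0.3404)³ ≈ 3.944485e-02.
By linearity: E[X] = C(74, 3)·p³ ≈ 64824 · 3.944485e-02 ≈ 2556.9730.
Since α = 2/3 < 1, p = c/n^{2/3} ≫ 1/n is above the triangle threshold p ~ 1/n. Asymptotically E[X] ~ (c³/6)·n^{3(1−α)} = (6³/6)·n^{1} → ∞; triangles are abundant w.h.p.

E[X] ≈ 2556.9730; in regime p = Θ(1/n^{2/3}) E[X] diverges (above the triangle threshold p ~ 1/n).


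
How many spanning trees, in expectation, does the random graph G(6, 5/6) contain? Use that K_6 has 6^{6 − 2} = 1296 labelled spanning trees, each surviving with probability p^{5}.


K_6 has 6^{6 − 2} = 1296 labelled spanning trees.
For each such spanning tree H, let X_H = 1 if all 5 edges of H are present in G. Then P[X_H = 1] = p^{5} = (5/6)^{5} = 3125/7776.
By linearity of expectation: E[X] = Σ_H E[X_H] = 1296 · p^{5} = 1296 · 3125/7776 = 3125/6.
Numerically: E[X] ≈ 521.

E[X] = 1296 · (5/6)^{5} = 3125/6 ≈ 521.


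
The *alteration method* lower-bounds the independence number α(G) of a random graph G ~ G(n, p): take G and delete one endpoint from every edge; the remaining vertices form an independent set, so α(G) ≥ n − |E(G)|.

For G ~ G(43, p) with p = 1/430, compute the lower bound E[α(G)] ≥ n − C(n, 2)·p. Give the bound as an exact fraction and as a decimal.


E[|E(G)|] = C(43, 2)·p = 903 · (1/430) = 21/10.
E[α(G)] ≥ n − E[|E(G)|] = 43 − 21/10 = 409/10.
Numerically: ≈ 40.900000.
(This is only a lower bound; the true E[α(G)] may be larger.)

E[α(G)] ≥ 409/10 ≈ 40.900000.


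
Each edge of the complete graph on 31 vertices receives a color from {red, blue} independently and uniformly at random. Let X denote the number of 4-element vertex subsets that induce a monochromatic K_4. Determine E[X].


Let X = Σ_S X_S over the C(31, 4) = 31465 subsets S of size 4, where X_S = 1 if the K_4 on S is monochromatic.
For a fixed S, the K_4 on S has C(4, 2) = 6 edges. P[all 6 edges red] = (1/2)^6, and likewise for blue, so P[monochromatic] = 2·(1/2)^6 = 2^{1 − 6} = 1/32.
By linearity: E[X] = C(31, 4) · 2^{1 − 6} = 31465 · 1/32 = 31465/32.
Numerically: E[X] ≈ 983.28125.

E[X] = C(31,4)·2^(1−C(4,2)) = 31465/32 ≈ 983.28125.


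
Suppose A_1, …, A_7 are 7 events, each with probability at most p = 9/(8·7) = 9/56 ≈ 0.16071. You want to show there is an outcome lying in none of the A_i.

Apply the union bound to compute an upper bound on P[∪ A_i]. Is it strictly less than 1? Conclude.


Union bound: P[∪_{i=1}^{7} A_i] ≤ Σ_i P[A_i] ≤ 7·p = 7·(9/56) = 9/8.
Numerically: 9/8 ≈ 1.12500.
Is 9/8 < 1? NO.
Since the bound 9/8 is ≥ 1, the union bound is uninformative here; it does NOT by itself certify existence.

7·p = 9/8 ≈ 1.12500; existence NOT certified by the union bound.


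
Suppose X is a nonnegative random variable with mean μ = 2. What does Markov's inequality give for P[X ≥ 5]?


μ = E[X] = 2, a = 5.
Markov: P[X ≥ 5] ≤ μ/a = (2)/5 = 2/5.
Numerically: ≈ 0.4000.
(Since a = 5 > μ = 2.0000, the bound 2/5 is < 1 and informative.)

P[X ≥ 5] ≤ 2/5 ≈ 0.4000.


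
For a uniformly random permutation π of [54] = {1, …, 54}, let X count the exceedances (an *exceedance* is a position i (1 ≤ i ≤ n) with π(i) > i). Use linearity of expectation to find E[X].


Write X = Σ_{i=1}^{54} X_i, where X_i = 1_{π(i) > i}.
For each fixed i, π(i) is uniform over {1, …, 54} (marginal of a uniform permutation), so P[π(i) > i] = (n − i)/n. Summing: Σ_{i=1}^{54} (n − i)/n = (0 + 1 + … + 53)/54 = 54(54 − 1)/(2·54) = (54 − 1)/2.
Hence E[X] = Σ_{i=1}^{54} (54 − i)/54 = 53/2 ≈ 26.50000.

E[X] = 53/2 = 26.50000.
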